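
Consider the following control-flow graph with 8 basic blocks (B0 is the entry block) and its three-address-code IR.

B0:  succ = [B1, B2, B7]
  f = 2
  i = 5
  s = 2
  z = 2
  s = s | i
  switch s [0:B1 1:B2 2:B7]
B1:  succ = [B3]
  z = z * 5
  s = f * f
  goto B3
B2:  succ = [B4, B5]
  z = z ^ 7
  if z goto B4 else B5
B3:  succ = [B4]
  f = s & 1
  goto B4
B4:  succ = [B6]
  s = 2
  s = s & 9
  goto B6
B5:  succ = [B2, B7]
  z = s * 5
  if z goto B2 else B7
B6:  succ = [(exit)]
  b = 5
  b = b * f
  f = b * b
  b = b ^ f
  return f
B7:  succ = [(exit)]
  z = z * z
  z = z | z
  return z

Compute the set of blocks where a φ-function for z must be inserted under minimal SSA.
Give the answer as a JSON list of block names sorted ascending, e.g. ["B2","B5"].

Answer: ["B2", "B4", "B7"]

Analysis:
idom tree: B1←B0 B2←B0 B3←B1 B4←B0 B5←B2 B6←B4 B7←B0
Dom∩ at merges:
  B2: preds {B0,B5}: {B0} ∩ {B0,B2,B5} = {B0}; idom=B0
  B4: preds {B2,B3}: {B0,B2} ∩ {B0,B1,B3} = {B0}; idom=B0
  B7: preds {B0,B5}: {B0} ∩ {B0,B2,B5} = {B0}; idom=B0

DF derivation:
  join B2 pred B0: · stop@B0
  join B2 pred B5: B5→B2 stop@B0
  join B4 pred B2: B2 stop@B0
  join B4 pred B3: B3→B1 stop@B0
  join B7 pred B0: · stop@B0
  join B7 pred B5: B5→B2 stop@B0
  B0: DF=∅
  B1: DF={B4}
  B2: DF={B2,B4,B7}
  B3: DF={B4}
  B4: DF=∅
  B5: DF={B2,B7}
  B6: DF=∅
  B7: DF=∅

φ for z: defs {B0,B1,B2,B5,B7}
  DF⁺ = {B2,B4,B7}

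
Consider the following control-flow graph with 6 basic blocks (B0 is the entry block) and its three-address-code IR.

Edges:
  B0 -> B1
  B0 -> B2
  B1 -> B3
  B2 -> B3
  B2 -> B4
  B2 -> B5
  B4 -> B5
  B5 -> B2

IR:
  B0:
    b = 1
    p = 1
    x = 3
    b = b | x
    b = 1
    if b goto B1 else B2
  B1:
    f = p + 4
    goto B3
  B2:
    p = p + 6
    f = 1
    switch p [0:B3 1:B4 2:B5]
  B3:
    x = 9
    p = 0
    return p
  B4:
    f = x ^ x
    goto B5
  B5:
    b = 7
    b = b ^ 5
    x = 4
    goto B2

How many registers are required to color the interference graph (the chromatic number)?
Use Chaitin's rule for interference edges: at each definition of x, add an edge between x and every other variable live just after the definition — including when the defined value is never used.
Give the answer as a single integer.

def/use:
  B0: {b,p,x} / ∅
  B1: {f} / {p}
  B2: {f,p} / {p}
  B3: {p,x} / ∅
  B4: {f} / {x}
  B5: {b,x} / ∅

Backward fixpoint:
  live B0: ∅→{p,x}
  live B1: {p}→∅
  live B2: {p,x}→{p,x}
  live B3: ∅→∅
  live B4: {p,x}→{p}
  live B5: {p}→{p,x}

Interfere edges:
  b: {p,x}
  f: {p,x}
  p: {b,f,x}
  x: {b,f,p}

Colouring:
  {b,p,x} pairwise interfere (3-clique) ⇒ χ ≥ 3
  assign b→R2 f→R2 p→R0 x→R1 — no edge inside a register ⇒ χ ≤ 3
  χ = 3

Answer: 3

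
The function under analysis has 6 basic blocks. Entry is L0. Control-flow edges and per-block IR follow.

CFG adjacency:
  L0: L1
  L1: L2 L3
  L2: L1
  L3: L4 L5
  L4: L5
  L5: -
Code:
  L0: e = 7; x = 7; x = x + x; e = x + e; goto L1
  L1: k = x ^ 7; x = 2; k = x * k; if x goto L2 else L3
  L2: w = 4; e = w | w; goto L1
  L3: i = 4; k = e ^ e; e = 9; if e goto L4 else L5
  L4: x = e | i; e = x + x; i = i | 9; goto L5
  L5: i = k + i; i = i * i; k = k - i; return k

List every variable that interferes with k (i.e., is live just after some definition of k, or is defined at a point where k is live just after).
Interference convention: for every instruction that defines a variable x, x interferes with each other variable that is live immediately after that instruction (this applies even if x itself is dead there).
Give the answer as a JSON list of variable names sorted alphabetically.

Per-block:
  L0 def {e,x} use ∅
  L1 def {k,x} use {x}
  L2 def {e,w} use ∅
  L3 def {e,i,k} use {e}
  L4 def {e,i,x} use {e,i}
  L5 def {i,k} use {i,k}

Backward fixpoint:
  L0 li=∅ lo={e,x}
  L1 li={e,x} lo={e,x}
  L2 li={x} lo={e,x}
  L3 li={e} lo={e,i,k}
  L4 li={e,i,k} lo={i,k}
  L5 li={i,k} lo=∅

Interfere edges:
  e: {i,k,x}
  i: {e,k,x}
  k: {e,i,x}
  w: {x}
  x: {e,i,k,w}

N(k) = ["e", "i", "x"]

Answer: ["e", "i", "x"]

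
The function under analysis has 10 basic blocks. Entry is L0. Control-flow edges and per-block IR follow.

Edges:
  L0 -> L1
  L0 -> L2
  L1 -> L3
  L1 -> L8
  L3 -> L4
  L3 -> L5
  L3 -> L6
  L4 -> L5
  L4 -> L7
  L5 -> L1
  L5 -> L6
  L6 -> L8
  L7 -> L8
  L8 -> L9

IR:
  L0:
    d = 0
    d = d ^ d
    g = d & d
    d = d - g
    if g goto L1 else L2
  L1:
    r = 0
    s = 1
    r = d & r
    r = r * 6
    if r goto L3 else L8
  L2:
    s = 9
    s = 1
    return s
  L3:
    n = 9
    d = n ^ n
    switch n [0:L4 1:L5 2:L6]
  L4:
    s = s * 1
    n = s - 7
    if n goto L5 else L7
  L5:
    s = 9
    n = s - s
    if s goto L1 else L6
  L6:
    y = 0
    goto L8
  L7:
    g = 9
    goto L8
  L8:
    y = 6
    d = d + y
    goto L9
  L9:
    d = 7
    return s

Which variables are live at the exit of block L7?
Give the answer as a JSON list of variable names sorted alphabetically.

def/use:
  L0: {d,g} / ∅
  L1: {r,s} / {d}
  L2: {s} / ∅
  L3: {d,n} / ∅
  L4: {n,s} / {s}
  L5: {n,s} / ∅
  L6: {y} / ∅
  L7: {g} / ∅
  L8: {d,y} / {d}
  L9: {d} / {s}

Liveness:
  live L0: ∅→{d}
  live L1: {d}→{d,s}
  live L2: ∅→∅
  live L3: {s}→{d,s}
  live L4: {d,s}→{d,s}
  live L5: {d}→{d,s}
  live L6: {d,s}→{d,s}
  live L7: {d,s}→{d,s}
  live L8: {d,s}→{s}
  live L9: {s}→∅

live-out(L7) = ["d", "s"]

Answer: ["d", "s"]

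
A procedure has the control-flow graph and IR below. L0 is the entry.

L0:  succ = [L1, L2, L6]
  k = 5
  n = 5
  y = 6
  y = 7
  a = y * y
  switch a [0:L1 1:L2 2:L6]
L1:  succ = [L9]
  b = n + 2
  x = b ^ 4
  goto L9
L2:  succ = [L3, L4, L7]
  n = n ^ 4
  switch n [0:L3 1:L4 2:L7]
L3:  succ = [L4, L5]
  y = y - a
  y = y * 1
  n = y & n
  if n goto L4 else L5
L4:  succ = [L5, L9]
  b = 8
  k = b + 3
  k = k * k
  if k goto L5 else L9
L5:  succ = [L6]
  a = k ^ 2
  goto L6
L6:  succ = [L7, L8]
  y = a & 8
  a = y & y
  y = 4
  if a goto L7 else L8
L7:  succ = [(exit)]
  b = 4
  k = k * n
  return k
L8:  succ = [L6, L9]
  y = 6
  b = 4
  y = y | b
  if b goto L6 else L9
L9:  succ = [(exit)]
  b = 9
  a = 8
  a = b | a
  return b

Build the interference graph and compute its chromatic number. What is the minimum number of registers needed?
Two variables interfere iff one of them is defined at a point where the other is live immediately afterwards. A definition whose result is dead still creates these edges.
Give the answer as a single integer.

Block summaries:
  L0: {a,k,n,y} / ∅
  L1: {b,x} / {n}
  L2: {n} / {n}
  L3: {n,y} / {a,n,y}
  L4: {b,k} / ∅
  L5: {a} / {k}
  L6: {a,y} / {a}
  L7: {b,k} / {k,n}
  L8: {b,y} / ∅
  L9: {a,b} / ∅

Live sets:
  L0: in=∅ out={a,k,n,y}
  L1: in={n} out=∅
  L2: in={a,k,n,y} out={a,k,n,y}
  L3: in={a,k,n,y} out={k,n}
  L4: in={n} out={k,n}
  L5: in={k,n} out={a,k,n}
  L6: in={a,k,n} out={a,k,n}
  L7: in={k,n} out=∅
  L8: in={a,k,n} out={a,k,n}
  L9: in=∅ out=∅

Interference:
  a: {b,k,n,y}
  b: {a,k,n,y}
  k: {a,b,n,y}
  n: {a,b,k,y}
  x: ∅
  y: {a,b,k,n}

Colouring:
  lower bound: {a,b,k,n,y} mutually conflict ⇒ χ ≥ 5
  assign a→c0 b→c1 k→c2 n→c3 x→c0 y→c4 — no edge inside a register ⇒ χ ≤ 5
  χ = 5

Answer: 5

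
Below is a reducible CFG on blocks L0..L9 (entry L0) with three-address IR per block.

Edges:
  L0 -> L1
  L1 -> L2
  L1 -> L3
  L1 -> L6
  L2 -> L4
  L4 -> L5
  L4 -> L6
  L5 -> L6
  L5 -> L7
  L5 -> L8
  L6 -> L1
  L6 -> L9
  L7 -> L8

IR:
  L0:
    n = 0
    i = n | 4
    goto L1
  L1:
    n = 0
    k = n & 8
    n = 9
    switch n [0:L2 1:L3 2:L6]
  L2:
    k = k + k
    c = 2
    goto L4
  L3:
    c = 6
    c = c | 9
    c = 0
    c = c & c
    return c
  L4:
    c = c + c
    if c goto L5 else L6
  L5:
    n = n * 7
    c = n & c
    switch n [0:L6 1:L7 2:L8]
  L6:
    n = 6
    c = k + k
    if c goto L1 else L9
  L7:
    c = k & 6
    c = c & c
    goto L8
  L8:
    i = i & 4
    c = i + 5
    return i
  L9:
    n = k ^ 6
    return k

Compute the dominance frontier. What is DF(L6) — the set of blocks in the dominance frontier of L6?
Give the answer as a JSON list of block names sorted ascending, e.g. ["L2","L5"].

idom tree: L1←L0 L2←L1 L3←L1 L4←L2 L5←L4 L6←L1 L7←L5 L8←L5 L9←L6
Dom at joins:
  L1: preds {L0,L6}: {L0} ∩ {L0,L1,L6} = {L0}; idom=L0
  L6: preds {L1,L4,L5}: {L0,L1} ∩ {L0,L1,L2,L4} ∩ {L0,L1,L2,L4,L5} = {L0,L1}; idom=L1
  L8: preds {L5,L7}: {L0,L1,L2,L4,L5} ∩ {L0,L1,L2,L4,L5,L7} = {L0,L1,L2,L4,L5}; idom=L5

DF walk-up:
  join L1 pred L0: · stop@L0
  join L1 pred L6: L6→L1 stop@L0
  join L6 pred L1: · stop@L1
  join L6 pred L4: L4→L2 stop@L1
  join L6 pred L5: L5→L4→L2 stop@L1
  join L8 pred L5: · stop@L5
  join L8 pred L7: L7 stop@L5
  L0: DF=∅
  L1: DF={L1}
  L2: DF={L6}
  L3: DF=∅
  L4: DF={L6}
  L5: DF={L6}
  L6: DF={L1}
  L7: DF={L8}
  L8: DF=∅
  L9: DF=∅

DF(L6) = ["L1"]

Answer: ["L1"]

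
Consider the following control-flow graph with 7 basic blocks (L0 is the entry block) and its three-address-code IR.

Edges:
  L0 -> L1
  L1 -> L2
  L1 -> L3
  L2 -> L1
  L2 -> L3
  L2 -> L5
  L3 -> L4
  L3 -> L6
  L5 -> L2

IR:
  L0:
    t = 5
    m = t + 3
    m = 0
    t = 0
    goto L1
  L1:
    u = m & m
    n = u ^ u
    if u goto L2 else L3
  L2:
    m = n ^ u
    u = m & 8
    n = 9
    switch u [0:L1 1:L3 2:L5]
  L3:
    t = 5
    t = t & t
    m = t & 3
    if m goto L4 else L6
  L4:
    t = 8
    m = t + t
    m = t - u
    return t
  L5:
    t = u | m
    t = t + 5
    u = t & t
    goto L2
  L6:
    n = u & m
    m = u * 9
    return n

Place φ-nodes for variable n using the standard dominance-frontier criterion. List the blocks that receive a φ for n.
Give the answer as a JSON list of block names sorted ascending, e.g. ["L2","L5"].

idom tree: L1←L0 L2←L1 L3←L1 L4←L3 L5←L2 L6←L3
Dom∩ at merges:
  L1: preds {L0,L2}: {L0} ∩ {L0,L1,L2} = {L0}; idom=L0
  L2: preds {L1,L5}: {L0,L1} ∩ {L0,L1,L2,L5} = {L0,L1}; idom=L1
  L3: preds {L1,L2}: {L0,L1} ∩ {L0,L1,L2} = {L0,L1}; idom=L1

DF derivation:
  join L1 pred L0: · stop@L0
  join L1 pred L2: L2→L1 stop@L0
  join L2 pred L1: · stop@L1
  join L2 pred L5: L5→L2 stop@L1
  join L3 pred L1: · stop@L1
  join L3 pred L2: L2 stop@L1
  L0: DF=∅
  L1: DF={L1}
  L2: DF={L1,L2,L3}
  L3: DF=∅
  L4: DF=∅
  L5: DF={L2}
  L6: DF=∅

φ for n: defs {L1,L2,L6}
  DF⁺ = {L1,L2,L3}

Answer: ["L1", "L2", "L3"]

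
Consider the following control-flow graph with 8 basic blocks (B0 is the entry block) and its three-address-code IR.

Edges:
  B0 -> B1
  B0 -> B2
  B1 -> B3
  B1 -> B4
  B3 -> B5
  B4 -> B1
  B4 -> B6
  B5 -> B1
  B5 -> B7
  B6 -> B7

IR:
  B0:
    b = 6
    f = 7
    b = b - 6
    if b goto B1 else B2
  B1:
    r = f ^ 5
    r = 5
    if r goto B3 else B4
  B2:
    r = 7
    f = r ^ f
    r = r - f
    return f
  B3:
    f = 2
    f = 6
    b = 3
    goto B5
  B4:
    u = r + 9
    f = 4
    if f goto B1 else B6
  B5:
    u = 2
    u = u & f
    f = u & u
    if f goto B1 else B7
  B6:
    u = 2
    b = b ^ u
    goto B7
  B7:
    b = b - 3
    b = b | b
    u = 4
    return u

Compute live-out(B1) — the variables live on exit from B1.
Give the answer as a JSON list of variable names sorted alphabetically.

Answer: ["b", "r"]

Working:
Block summaries:
  B0: def={b,f} ue=∅
  B1: def={r} ue={f}
  B2: def={f,r} ue={f}
  B3: def={b,f} ue=∅
  B4: def={f,u} ue={r}
  B5: def={f,u} ue={f}
  B6: def={b,u} ue={b}
  B7: def={b,u} ue={b}

Liveness:
  B0 li=∅ lo={b,f}
  B1 li={b,f} lo={b,r}
  B2 li={f} lo=∅
  B3 li=∅ lo={b,f}
  B4 li={b,r} lo={b,f}
  B5 li={b,f} lo={b,f}
  B6 li={b} lo={b}
  B7 li={b} lo=∅

live-out(B1) = ["b", "r"]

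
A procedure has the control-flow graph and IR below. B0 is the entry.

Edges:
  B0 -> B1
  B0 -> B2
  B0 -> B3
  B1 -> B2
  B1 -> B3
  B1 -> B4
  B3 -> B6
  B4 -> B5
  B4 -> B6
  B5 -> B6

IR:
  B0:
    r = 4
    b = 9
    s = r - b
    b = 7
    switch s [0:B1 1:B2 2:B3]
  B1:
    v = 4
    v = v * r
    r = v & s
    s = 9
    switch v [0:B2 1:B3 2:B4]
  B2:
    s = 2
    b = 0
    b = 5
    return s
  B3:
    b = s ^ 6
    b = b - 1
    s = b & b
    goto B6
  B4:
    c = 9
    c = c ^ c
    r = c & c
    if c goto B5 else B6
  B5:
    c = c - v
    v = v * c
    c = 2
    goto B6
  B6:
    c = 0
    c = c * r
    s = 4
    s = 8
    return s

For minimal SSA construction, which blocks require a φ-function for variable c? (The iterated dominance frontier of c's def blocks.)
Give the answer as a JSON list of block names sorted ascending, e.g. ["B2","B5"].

idom tree: B1←B0 B2←B0 B3←B0 B4←B1 B5←B4 B6←B0
Join-block Dom:
  B2: preds {B0,B1}: {B0} ∩ {B0,B1} = {B0}; idom=B0
  B3: preds {B0,B1}: {B0} ∩ {B0,B1} = {B0}; idom=B0
  B6: preds {B3,B4,B5}: {B0,B3} ∩ {B0,B1,B4} ∩ {B0,B1,B4,B5} = {B0}; idom=B0

DF walk-up:
  join B2 pred B0: · stop@B0
  join B2 pred B1: B1 stop@B0
  join B3 pred B0: · stop@B0
  join B3 pred B1: B1 stop@B0
  join B6 pred B3: B3 stop@B0
  join B6 pred B4: B4→B1 stop@B0
  join B6 pred B5: B5→B4→B1 stop@B0
  B0 → ∅
  B1 → {B2,B3,B6}
  B2 → ∅
  B3 → {B6}
  B4 → {B6}
  B5 → {B6}
  B6 → ∅

φ for c: defs {B4,B5,B6}
  DF⁺ = {B6}

Answer: ["B6"]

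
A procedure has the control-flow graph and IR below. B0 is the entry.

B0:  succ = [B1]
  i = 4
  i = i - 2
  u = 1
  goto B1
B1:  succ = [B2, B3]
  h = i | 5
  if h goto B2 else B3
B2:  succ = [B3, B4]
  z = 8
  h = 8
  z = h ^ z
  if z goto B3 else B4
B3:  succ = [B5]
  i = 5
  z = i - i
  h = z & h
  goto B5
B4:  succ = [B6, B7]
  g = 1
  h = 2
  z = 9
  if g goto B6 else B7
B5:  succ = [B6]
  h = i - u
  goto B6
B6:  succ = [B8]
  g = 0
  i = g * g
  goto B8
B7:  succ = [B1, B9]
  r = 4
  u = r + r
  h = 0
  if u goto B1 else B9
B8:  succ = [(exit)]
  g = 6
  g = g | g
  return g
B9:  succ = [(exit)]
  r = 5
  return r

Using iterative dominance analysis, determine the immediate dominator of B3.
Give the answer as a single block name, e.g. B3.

Answer: B1

Derivation:
idom tree: B1←B0 B2←B1 B3←B1 B4←B2 B5←B3 B6←B1 B7←B4 B8←B6 B9←B7
Join-block Dom:
  B1: preds {B0,B7}: {B0} ∩ {B0,B1,B2,B4,B7} = {B0}; idom=B0
  B3: preds {B1,B2}: {B0,B1} ∩ {B0,B1,B2} = {B0,B1}; idom=B1
  B6: preds {B4,B5}: {B0,B1,B2,B4} ∩ {B0,B1,B3,B5} = {B0,B1}; idom=B1

idom(B3) = B1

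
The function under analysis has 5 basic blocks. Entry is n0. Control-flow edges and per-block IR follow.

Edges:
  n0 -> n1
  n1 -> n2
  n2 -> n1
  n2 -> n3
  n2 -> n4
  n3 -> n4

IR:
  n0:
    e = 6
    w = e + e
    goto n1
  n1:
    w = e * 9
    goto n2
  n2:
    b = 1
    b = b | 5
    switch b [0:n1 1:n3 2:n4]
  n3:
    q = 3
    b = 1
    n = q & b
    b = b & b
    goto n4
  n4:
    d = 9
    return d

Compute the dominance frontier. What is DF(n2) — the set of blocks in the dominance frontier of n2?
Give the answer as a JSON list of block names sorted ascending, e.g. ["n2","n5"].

Answer: ["n1"]

Analysis:
idom tree: n1←n0 n2←n1 n3←n2 n4←n2
Join-block Dom:
  n1: preds {n0,n2}: {n0} ∩ {n0,n1,n2} = {n0}; idom=n0
  n4: preds {n2,n3}: {n0,n1,n2} ∩ {n0,n1,n2,n3} = {n0,n1,n2}; idom=n2

Frontier:
  join n1 pred n0: · stop@n0
  join n1 pred n2: n2→n1 stop@n0
  join n4 pred n2: · stop@n2
  join n4 pred n3: n3 stop@n2
  n0 → ∅
  n1 → {n1}
  n2 → {n1}
  n3 → {n4}
  n4 → ∅

DF(n2) = ["n1"]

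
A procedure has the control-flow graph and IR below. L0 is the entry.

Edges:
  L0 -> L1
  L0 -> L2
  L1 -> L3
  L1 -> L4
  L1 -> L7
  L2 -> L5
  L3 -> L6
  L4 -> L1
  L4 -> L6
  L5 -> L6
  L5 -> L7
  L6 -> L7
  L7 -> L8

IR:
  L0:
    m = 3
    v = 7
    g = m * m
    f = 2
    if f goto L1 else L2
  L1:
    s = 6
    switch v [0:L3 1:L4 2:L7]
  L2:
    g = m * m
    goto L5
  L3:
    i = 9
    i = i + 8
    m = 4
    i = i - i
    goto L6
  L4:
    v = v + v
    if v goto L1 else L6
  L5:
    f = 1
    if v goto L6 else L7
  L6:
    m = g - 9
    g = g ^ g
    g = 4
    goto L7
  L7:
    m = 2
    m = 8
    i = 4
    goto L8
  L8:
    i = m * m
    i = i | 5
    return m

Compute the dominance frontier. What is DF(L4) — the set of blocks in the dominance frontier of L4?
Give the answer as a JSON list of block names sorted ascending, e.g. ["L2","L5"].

Answer: ["L1", "L6"]

Analysis:
idom tree: L1←L0 L2←L0 L3←L1 L4←L1 L5←L2 L6←L0 L7←L0 L8←L7
Dom∩ at merges:
  L1: preds {L0,L4}: {L0} ∩ {L0,L1,L4} = {L0}; idom=L0
  L6: preds {L3,L4,L5}: {L0,L1,L3} ∩ {L0,L1,L4} ∩ {L0,L2,L5} = {L0}; idom=L0
  L7: preds {L1,L5,L6}: {L0,L1} ∩ {L0,L2,L5} ∩ {L0,L6} = {L0}; idom=L0

DF derivation:
  L1←L0: walk · to L0
  L1←L4: walk L4→L1 to L0
  L6←L3: walk L3→L1 to L0
  L6←L4: walk L4→L1 to L0
  L6←L5: walk L5→L2 to L0
  L7←L1: walk L1 to L0
  L7←L5: walk L5→L2 to L0
  L7←L6: walk L6 to L0
  DF(L0)=∅
  DF(L1)={L1,L6,L7}
  DF(L2)={L6,L7}
  DF(L3)={L6}
  DF(L4)={L1,L6}
  DF(L5)={L6,L7}
  DF(L6)={L7}
  DF(L7)=∅
  DF(L8)=∅

DF(L4) = ["L1", "L6"]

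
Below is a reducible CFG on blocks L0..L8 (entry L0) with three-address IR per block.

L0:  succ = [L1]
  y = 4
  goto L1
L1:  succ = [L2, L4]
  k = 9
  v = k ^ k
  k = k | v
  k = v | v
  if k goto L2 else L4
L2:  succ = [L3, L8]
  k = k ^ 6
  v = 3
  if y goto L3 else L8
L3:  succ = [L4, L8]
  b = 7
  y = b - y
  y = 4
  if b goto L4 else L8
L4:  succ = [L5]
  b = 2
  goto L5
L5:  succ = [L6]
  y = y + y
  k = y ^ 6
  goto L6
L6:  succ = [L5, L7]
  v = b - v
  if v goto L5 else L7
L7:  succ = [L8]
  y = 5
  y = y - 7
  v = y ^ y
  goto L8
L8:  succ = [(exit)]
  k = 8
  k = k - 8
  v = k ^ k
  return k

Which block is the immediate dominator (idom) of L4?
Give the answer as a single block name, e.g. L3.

Answer: L1

Analysis:
idom tree: L1←L0 L2←L1 L3←L2 L4←L1 L5←L4 L6←L5 L7←L6 L8←L1
Join-block Dom:
  L4: preds {L1,L3}: {L0,L1} ∩ {L0,L1,L2,L3} = {L0,L1}; idom=L1
  L5: preds {L4,L6}: {L0,L1,L4} ∩ {L0,L1,L4,L5,L6} = {L0,L1,L4}; idom=L4
  L8: preds {L2,L3,L7}: {L0,L1,L2} ∩ {L0,L1,L2,L3} ∩ {L0,L1,L4,L5,L6,L7} = {L0,L1}; idom=L1

idom(L4) = L1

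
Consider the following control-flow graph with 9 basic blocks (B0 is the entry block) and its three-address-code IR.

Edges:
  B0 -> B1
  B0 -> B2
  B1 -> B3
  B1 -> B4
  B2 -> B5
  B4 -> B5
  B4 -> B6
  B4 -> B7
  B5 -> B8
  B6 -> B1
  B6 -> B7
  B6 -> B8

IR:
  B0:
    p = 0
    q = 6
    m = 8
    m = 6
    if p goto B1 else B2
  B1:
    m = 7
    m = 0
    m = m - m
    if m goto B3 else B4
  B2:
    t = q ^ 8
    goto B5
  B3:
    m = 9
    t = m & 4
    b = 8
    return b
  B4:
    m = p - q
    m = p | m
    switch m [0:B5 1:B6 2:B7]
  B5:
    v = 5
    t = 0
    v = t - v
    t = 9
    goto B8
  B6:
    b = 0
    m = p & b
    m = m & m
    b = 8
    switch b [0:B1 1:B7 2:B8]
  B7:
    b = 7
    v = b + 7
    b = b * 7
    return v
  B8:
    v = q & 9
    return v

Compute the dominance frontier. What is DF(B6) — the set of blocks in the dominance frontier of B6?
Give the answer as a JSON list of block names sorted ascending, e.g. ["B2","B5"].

idom tree: B1←B0 B2←B0 B3←B1 B4←B1 B5←B0 B6←B4 B7←B4 B8←B0
Dom∩ at merges:
  B1: preds {B0,B6}: {B0} ∩ {B0,B1,B4,B6} = {B0}; idom=B0
  B5: preds {B2,B4}: {B0,B2} ∩ {B0,B1,B4} = {B0}; idom=B0
  B7: preds {B4,B6}: {B0,B1,B4} ∩ {B0,B1,B4,B6} = {B0,B1,B4}; idom=B4
  B8: preds {B5,B6}: {B0,B5} ∩ {B0,B1,B4,B6} = {B0}; idom=B0

DF walk-up:
  B1←B0: walk · to B0
  B1←B6: walk B6→B4→B1 to B0
  B5←B2: walk B2 to B0
  B5←B4: walk B4→B1 to B0
  B7←B4: walk · to B4
  B7←B6: walk B6 to B4
  B8←B5: walk B5 to B0
  B8←B6: walk B6→B4→B1 to B0
  B0 → ∅
  B1 → {B1,B5,B8}
  B2 → {B5}
  B3 → ∅
  B4 → {B1,B5,B8}
  B5 → {B8}
  B6 → {B1,B7,B8}
  B7 → ∅
  B8 → ∅

DF(B6) = ["B1", "B7", "B8"]

Answer: ["B1", "B7", "B8"]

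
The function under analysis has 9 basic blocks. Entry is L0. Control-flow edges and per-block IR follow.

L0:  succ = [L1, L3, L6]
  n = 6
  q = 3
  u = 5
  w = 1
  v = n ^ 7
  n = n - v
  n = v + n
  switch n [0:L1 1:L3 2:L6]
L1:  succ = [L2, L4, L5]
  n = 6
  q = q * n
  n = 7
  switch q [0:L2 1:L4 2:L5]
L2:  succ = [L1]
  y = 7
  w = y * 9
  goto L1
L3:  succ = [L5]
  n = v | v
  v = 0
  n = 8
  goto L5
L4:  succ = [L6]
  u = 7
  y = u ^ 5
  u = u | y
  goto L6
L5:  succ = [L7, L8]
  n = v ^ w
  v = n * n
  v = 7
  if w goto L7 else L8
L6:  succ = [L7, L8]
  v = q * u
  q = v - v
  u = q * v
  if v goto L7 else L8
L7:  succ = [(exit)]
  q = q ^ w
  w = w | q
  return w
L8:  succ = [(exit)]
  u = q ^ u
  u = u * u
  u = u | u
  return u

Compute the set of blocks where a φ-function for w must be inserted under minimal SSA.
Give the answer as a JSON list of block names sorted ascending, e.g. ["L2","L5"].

Answer: ["L1", "L5", "L6", "L7", "L8"]

Derivation:
idom tree: L1←L0 L2←L1 L3←L0 L4←L1 L5←L0 L6←L0 L7←L0 L8←L0
Dom at joins:
  L1: preds {L0,L2}: {L0} ∩ {L0,L1,L2} = {L0}; idom=L0
  L5: preds {L1,L3}: {L0,L1} ∩ {L0,L3} = {L0}; idom=L0
  L6: preds {L0,L4}: {L0} ∩ {L0,L1,L4} = {L0}; idom=L0
  L7: preds {L5,L6}: {L0,L5} ∩ {L0,L6} = {L0}; idom=L0
  L8: preds {L5,L6}: {L0,L5} ∩ {L0,L6} = {L0}; idom=L0

DF derivation:
  join L1 pred L0: · stop@L0
  join L1 pred L2: L2→L1 stop@L0
  join L5 pred L1: L1 stop@L0
  join L5 pred L3: L3 stop@L0
  join L6 pred L0: · stop@L0
  join L6 pred L4: L4→L1 stop@L0
  join L7 pred L5: L5 stop@L0
  join L7 pred L6: L6 stop@L0
  join L8 pred L5: L5 stop@L0
  join L8 pred L6: L6 stop@L0
  L0 → ∅
  L1 → {L1,L5,L6}
  L2 → {L1}
  L3 → {L5}
  L4 → {L6}
  L5 → {L7,L8}
  L6 → {L7,L8}
  L7 → ∅
  L8 → ∅

φ for w: defs {L0,L2,L7}
  DF⁺ = {L1,L5,L6,L7,L8}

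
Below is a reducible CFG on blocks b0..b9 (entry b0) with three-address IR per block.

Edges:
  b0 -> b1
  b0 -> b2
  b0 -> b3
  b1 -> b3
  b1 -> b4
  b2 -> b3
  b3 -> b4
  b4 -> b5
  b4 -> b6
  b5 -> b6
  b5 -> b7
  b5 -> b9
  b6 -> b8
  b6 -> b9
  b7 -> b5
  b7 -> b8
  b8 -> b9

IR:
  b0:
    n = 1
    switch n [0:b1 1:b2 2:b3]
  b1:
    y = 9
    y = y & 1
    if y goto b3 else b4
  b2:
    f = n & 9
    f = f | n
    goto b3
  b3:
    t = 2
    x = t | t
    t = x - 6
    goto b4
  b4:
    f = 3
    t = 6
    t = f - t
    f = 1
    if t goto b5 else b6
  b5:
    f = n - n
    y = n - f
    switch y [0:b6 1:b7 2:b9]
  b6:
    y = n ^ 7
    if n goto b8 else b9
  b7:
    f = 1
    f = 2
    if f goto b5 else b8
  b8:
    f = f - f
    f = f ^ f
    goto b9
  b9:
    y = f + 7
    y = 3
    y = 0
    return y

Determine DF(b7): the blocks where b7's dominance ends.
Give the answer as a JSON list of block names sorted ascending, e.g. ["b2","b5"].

idom tree: b1←b0 b2←b0 b3←b0 b4←b0 b5←b4 b6←b4 b7←b5 b8←b4 b9←b4
Dom∩ at merges:
  b3: preds {b0,b1,b2}: {b0} ∩ {b0,b1} ∩ {b0,b2} = {b0}; idom=b0
  b4: preds {b1,b3}: {b0,b1} ∩ {b0,b3} = {b0}; idom=b0
  b5: preds {b4,b7}: {b0,b4} ∩ {b0,b4,b5,b7} = {b0,b4}; idom=b4
  b6: preds {b4,b5}: {b0,b4} ∩ {b0,b4,b5} = {b0,b4}; idom=b4
  b8: preds {b6,b7}: {b0,b4,b6} ∩ {b0,b4,b5,b7} = {b0,b4}; idom=b4
  b9: preds {b5,b6,b8}: {b0,b4,b5} ∩ {b0,b4,b6} ∩ {b0,b4,b8} = {b0,b4}; idom=b4

DF walk-up:
  join b3 pred b0: · stop@b0
  join b3 pred b1: b1 stop@b0
  join b3 pred b2: b2 stop@b0
  join b4 pred b1: b1 stop@b0
  join b4 pred b3: b3 stop@b0
  join b5 pred b4: · stop@b4
  join b5 pred b7: b7→b5 stop@b4
  join b6 pred b4: · stop@b4
  join b6 pred b5: b5 stop@b4
  join b8 pred b6: b6 stop@b4
  join b8 pred b7: b7→b5 stop@b4
  join b9 pred b5: b5 stop@b4
  join b9 pred b6: b6 stop@b4
  join b9 pred b8: b8 stop@b4
  DF(b0)=∅
  DF(b1)={b3,b4}
  DF(b2)={b3}
  DF(b3)={b4}
  DF(b4)=∅
  DF(b5)={b5,b6,b8,b9}
  DF(b6)={b8,b9}
  DF(b7)={b5,b8}
  DF(b8)={b9}
  DF(b9)=∅

DF(b7) = ["b5", "b8"]

Answer: ["b5", "b8"]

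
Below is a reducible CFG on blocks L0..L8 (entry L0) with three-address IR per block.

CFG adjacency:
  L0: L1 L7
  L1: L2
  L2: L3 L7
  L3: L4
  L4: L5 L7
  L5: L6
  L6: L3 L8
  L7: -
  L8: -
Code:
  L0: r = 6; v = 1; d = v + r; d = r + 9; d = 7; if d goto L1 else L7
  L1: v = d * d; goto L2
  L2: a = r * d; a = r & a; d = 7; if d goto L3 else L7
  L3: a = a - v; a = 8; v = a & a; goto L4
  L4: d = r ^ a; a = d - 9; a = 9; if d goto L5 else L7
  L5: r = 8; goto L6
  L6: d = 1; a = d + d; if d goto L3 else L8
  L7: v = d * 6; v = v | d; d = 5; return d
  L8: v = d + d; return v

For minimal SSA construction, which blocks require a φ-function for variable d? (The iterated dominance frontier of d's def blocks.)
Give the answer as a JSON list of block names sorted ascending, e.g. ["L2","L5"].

Answer: ["L3", "L7"]

Analysis:
idom tree: L1←L0 L2←L1 L3←L2 L4←L3 L5←L4 L6←L5 L7←L0 L8←L6
Join-block Dom:
  L3: preds {L2,L6}: {L0,L1,L2} ∩ {L0,L1,L2,L3,L4,L5,L6} = {L0,L1,L2}; idom=L2
  L7: preds {L0,L2,L4}: {L0} ∩ {L0,L1,L2} ∩ {L0,L1,L2,L3,L4} = {L0}; idom=L0

DF derivation:
  L3←L2: walk · to L2
  L3←L6: walk L6→L5→L4→L3 to L2
  L7←L0: walk · to L0
  L7←L2: walk L2→L1 to L0
  L7←L4: walk L4→L3→L2→L1 to L0
  L0: DF=∅
  L1: DF={L7}
  L2: DF={L7}
  L3: DF={L3,L7}
  L4: DF={L3,L7}
  L5: DF={L3}
  L6: DF={L3}
  L7: DF=∅
  L8: DF=∅

φ for d: defs {L0,L2,L4,L6,L7}
  DF⁺ = {L3,L7}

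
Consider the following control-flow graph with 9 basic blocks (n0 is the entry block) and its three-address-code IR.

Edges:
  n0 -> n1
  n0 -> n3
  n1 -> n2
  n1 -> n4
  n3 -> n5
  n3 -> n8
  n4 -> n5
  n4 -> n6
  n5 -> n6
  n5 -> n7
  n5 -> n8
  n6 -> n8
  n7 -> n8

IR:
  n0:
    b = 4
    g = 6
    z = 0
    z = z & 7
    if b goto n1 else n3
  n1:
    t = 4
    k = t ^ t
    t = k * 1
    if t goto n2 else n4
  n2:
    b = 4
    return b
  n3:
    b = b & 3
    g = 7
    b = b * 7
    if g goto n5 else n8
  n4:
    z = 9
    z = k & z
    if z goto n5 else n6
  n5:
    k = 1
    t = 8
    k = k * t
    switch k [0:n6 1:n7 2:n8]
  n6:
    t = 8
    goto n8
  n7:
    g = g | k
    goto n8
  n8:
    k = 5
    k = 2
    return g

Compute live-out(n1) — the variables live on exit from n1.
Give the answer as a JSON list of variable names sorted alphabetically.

Answer: ["g", "k"]

Working:
Block summaries:
  n0 def {b,g,z} use ∅
  n1 def {k,t} use ∅
  n2 def {b} use ∅
  n3 def {b,g} use {b}
  n4 def {z} use {k}
  n5 def {k,t} use ∅
  n6 def {t} use ∅
  n7 def {g} use {g,k}
  n8 def {k} use {g}

Live sets:
  live n0: ∅→{b,g}
  live n1: {g}→{g,k}
  live n2: ∅→∅
  live n3: {b}→{g}
  live n4: {g,k}→{g}
  live n5: {g}→{g,k}
  live n6: {g}→{g}
  live n7: {g,k}→{g}
  live n8: {g}→∅

live-out(n1) = ["g", "k"]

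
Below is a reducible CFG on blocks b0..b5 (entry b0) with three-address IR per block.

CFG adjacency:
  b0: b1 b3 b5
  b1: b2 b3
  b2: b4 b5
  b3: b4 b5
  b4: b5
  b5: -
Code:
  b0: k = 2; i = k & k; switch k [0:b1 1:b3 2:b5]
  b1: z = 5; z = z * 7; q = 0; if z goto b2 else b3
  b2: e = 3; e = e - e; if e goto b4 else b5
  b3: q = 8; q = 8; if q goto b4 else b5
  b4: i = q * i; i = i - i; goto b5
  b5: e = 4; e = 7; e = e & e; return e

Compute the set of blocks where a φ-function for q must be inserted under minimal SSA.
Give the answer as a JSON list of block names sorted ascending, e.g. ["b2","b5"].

idom tree: b1←b0 b2←b1 b3←b0 b4←b0 b5←b0
Dom at joins:
  b3: preds {b0,b1}: {b0} ∩ {b0,b1} = {b0}; idom=b0
  b4: preds {b2,b3}: {b0,b1,b2} ∩ {b0,b3} = {b0}; idom=b0
  b5: preds {b0,b2,b3,b4}: {b0} ∩ {b0,b1,b2} ∩ {b0,b3} ∩ {b0,b4} = {b0}; idom=b0

Frontier:
  b3←b0: walk · to b0
  b3←b1: walk b1 to b0
  b4←b2: walk b2→b1 to b0
  b4←b3: walk b3 to b0
  b5←b0: walk · to b0
  b5←b2: walk b2→b1 to b0
  b5←b3: walk b3 to b0
  b5←b4: walk b4 to b0
  b0: DF=∅
  b1: DF={b3,b4,b5}
  b2: DF={b4,b5}
  b3: DF={b4,b5}
  b4: DF={b5}
  b5: DF=∅

φ for q: defs {b1,b3}
  DF⁺ = {b3,b4,b5}

Answer: ["b3", "b4", "b5"]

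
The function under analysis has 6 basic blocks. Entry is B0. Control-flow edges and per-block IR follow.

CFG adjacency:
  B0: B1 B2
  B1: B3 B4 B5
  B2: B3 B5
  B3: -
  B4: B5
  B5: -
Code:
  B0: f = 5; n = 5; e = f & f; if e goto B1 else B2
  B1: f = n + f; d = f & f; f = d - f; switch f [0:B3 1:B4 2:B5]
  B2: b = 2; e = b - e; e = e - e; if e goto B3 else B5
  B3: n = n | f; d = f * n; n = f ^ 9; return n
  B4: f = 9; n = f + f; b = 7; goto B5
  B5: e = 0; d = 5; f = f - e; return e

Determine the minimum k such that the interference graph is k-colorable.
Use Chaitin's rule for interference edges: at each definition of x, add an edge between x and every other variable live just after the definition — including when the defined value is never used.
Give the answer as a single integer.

Answer: 4

Analysis:
def/use:
  B0: def={e,f,n} ue=∅
  B1: def={d,f} ue={f,n}
  B2: def={b,e} ue={e}
  B3: def={d,n} ue={f,n}
  B4: def={b,f,n} ue=∅
  B5: def={d,e,f} ue={f}

Liveness:
  B0 li=∅ lo={e,f,n}
  B1 li={f,n} lo={f,n}
  B2 li={e,f,n} lo={f,n}
  B3 li={f,n} lo=∅
  B4 li=∅ lo={f}
  B5 li={f} lo=∅

Interference:
  b — {e,f,n}
  d — {e,f,n}
  e — {b,d,f,n}
  f — {b,d,e,n}
  n — {b,d,e,f}

Chromatic number:
  lower bound: {b,e,f,n} mutually conflict ⇒ χ ≥ 4
  assign b→r3 d→r3 e→r0 f→r1 n→r2 — no edge inside a register ⇒ χ ≤ 4
  χ = 4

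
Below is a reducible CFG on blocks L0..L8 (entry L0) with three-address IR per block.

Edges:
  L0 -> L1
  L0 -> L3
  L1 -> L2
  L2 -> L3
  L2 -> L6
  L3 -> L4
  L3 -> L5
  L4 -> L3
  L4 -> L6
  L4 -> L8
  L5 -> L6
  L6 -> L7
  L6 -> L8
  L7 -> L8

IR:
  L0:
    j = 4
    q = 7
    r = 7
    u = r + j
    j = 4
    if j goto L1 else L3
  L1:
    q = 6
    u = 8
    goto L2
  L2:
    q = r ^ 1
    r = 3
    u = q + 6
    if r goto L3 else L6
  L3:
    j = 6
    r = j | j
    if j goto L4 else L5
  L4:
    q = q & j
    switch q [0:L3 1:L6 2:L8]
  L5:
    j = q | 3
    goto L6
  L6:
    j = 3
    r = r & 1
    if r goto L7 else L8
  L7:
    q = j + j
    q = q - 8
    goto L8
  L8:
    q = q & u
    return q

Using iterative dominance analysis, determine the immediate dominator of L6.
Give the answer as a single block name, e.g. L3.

idom tree: L1←L0 L2←L1 L3←L0 L4←L3 L5←L3 L6←L0 L7←L6 L8←L0
Dom∩ at merges:
  L3: preds {L0,L2,L4}: {L0} ∩ {L0,L1,L2} ∩ {L0,L3,L4} = {L0}; idom=L0
  L6: preds {L2,L4,L5}: {L0,L1,L2} ∩ {L0,L3,L4} ∩ {L0,L3,L5} = {L0}; idom=L0
  L8: preds {L4,L6,L7}: {L0,L3,L4} ∩ {L0,L6} ∩ {L0,L6,L7} = {L0}; idom=L0

idom(L6) = L0

Answer: L0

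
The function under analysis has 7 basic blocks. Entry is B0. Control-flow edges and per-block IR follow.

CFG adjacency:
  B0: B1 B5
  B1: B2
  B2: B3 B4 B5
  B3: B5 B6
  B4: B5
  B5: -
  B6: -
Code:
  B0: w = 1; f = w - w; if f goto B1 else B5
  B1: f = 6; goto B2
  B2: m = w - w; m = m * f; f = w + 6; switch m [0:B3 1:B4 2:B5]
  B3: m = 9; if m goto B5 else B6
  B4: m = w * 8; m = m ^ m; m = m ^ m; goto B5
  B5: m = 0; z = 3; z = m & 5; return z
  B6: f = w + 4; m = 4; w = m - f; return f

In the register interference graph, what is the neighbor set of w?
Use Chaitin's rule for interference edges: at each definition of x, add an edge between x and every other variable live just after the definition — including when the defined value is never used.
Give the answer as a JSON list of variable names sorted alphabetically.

def/use:
  B0 def {f,w} use ∅
  B1 def {f} use ∅
  B2 def {f,m} use {f,w}
  B3 def {m} use ∅
  B4 def {m} use {w}
  B5 def {m,z} use ∅
  B6 def {f,m,w} use {w}

Backward fixpoint:
  B0 li=∅ lo={w}
  B1 li={w} lo={f,w}
  B2 li={f,w} lo={w}
  B3 li={w} lo={w}
  B4 li={w} lo=∅
  B5 li=∅ lo=∅
  B6 li={w} lo=∅

Interference:
  f↔{m,w}
  m↔{f,w,z}
  w↔{f,m}
  z↔{m}

N(w) = ["f", "m"]

Answer: ["f", "m"]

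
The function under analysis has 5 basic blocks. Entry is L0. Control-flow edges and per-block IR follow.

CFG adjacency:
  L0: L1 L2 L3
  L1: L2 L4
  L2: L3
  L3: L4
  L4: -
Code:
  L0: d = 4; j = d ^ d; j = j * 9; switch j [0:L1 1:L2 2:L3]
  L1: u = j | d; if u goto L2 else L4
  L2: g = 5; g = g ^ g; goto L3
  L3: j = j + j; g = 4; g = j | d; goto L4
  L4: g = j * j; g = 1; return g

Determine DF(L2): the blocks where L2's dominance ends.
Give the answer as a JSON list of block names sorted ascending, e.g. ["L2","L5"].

idom tree: L1←L0 L2←L0 L3←L0 L4←L0
Join-block Dom:
  L2: preds {L0,L1}: {L0} ∩ {L0,L1} = {L0}; idom=L0
  L3: preds {L0,L2}: {L0} ∩ {L0,L2} = {L0}; idom=L0
  L4: preds {L1,L3}: {L0,L1} ∩ {L0,L3} = {L0}; idom=L0

Frontier:
  L2←L0: walk · to L0
  L2←L1: walk L1 to L0
  L3←L0: walk · to L0
  L3←L2: walk L2 to L0
  L4←L1: walk L1 to L0
  L4←L3: walk L3 to L0
  L0: DF=∅
  L1: DF={L2,L4}
  L2: DF={L3}
  L3: DF={L4}
  L4: DF=∅

DF(L2) = ["L3"]

Answer: ["L3"]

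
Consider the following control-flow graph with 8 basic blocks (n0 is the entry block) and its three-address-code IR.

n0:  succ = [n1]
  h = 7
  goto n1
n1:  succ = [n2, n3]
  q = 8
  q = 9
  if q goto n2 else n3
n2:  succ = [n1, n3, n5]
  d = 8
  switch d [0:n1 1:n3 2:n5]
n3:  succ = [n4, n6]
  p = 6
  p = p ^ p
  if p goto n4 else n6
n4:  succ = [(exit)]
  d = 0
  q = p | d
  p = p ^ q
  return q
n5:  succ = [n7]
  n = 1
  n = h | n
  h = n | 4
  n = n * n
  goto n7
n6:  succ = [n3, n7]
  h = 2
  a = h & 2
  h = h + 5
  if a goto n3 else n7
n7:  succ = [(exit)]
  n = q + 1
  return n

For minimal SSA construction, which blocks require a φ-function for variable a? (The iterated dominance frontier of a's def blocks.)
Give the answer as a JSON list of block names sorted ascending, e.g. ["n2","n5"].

Answer: ["n3", "n7"]

Derivation:
idom tree: n1←n0 n2←n1 n3←n1 n4←n3 n5←n2 n6←n3 n7←n1
Dom at joins:
  n1: preds {n0,n2}: {n0} ∩ {n0,n1,n2} = {n0}; idom=n0
  n3: preds {n1,n2,n6}: {n0,n1} ∩ {n0,n1,n2} ∩ {n0,n1,n3,n6} = {n0,n1}; idom=n1
  n7: preds {n5,n6}: {n0,n1,n2,n5} ∩ {n0,n1,n3,n6} = {n0,n1}; idom=n1

Frontier:
  n1←n0: walk · to n0
  n1←n2: walk n2→n1 to n0
  n3←n1: walk · to n1
  n3←n2: walk n2 to n1
  n3←n6: walk n6→n3 to n1
  n7←n5: walk n5→n2 to n1
  n7←n6: walk n6→n3 to n1
  DF(n0)=∅
  DF(n1)={n1}
  DF(n2)={n1,n3,n7}
  DF(n3)={n3,n7}
  DF(n4)=∅
  DF(n5)={n7}
  DF(n6)={n3,n7}
  DF(n7)=∅

φ for a: defs {n6}
  DF⁺ = {n3,n7}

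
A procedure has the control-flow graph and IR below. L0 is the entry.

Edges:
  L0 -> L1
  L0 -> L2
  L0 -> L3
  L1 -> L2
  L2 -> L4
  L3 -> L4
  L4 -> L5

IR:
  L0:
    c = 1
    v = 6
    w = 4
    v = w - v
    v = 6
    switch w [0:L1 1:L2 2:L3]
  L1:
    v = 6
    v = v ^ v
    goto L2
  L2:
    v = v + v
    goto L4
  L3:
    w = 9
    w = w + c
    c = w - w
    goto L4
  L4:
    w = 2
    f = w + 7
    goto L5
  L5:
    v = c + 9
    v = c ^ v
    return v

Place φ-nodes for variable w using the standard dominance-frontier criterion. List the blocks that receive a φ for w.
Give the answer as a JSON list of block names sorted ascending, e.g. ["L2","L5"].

Answer: ["L4"]

Analysis:
idom tree: L1←L0 L2←L0 L3←L0 L4←L0 L5←L4
Dom at joins:
  L2: preds {L0,L1}: {L0} ∩ {L0,L1} = {L0}; idom=L0
  L4: preds {L2,L3}: {L0,L2} ∩ {L0,L3} = {L0}; idom=L0

Frontier:
  L2←L0: walk · to L0
  L2←L1: walk L1 to L0
  L4←L2: walk L2 to L0
  L4←L3: walk L3 to L0
  L0: DF=∅
  L1: DF={L2}
  L2: DF={L4}
  L3: DF={L4}
  L4: DF=∅
  L5: DF=∅

φ for w: defs {L0,L3,L4}
  DF⁺ = {L4}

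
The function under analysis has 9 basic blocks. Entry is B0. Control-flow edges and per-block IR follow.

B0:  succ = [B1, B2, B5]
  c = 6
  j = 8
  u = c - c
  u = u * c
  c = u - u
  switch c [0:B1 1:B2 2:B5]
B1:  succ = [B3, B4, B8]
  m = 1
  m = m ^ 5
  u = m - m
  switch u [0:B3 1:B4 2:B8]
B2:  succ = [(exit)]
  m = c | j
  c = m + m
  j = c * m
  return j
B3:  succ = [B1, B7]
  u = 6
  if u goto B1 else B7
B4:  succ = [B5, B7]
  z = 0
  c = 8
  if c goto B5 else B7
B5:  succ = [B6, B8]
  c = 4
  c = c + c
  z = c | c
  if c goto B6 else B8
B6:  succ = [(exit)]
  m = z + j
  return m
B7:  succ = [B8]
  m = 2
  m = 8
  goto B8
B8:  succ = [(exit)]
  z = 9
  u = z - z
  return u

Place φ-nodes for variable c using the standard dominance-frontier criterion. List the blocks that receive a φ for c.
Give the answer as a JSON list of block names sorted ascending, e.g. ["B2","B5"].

idom tree: B1←B0 B2←B0 B3←B1 B4←B1 B5←B0 B6←B5 B7←B1 B8←B0
Dom at joins:
  B1: preds {B0,B3}: {B0} ∩ {B0,B1,B3} = {B0}; idom=B0
  B5: preds {B0,B4}: {B0} ∩ {B0,B1,B4} = {B0}; idom=B0
  B7: preds {B3,B4}: {B0,B1,B3} ∩ {B0,B1,B4} = {B0,B1}; idom=B1
  B8: preds {B1,B5,B7}: {B0,B1} ∩ {B0,B5} ∩ {B0,B1,B7} = {B0}; idom=B0

DF walk-up:
  join B1 pred B0: · stop@B0
  join B1 pred B3: B3→B1 stop@B0
  join B5 pred B0: · stop@B0
  join B5 pred B4: B4→B1 stop@B0
  join B7 pred B3: B3 stop@B1
  join B7 pred B4: B4 stop@B1
  join B8 pred B1: B1 stop@B0
  join B8 pred B5: B5 stop@B0
  join B8 pred B7: B7→B1 stop@B0
  B0: DF=∅
  B1: DF={B1,B5,B8}
  B2: DF=∅
  B3: DF={B1,B7}
  B4: DF={B5,B7}
  B5: DF={B8}
  B6: DF=∅
  B7: DF={B8}
  B8: DF=∅

φ for c: defs {B0,B2,B4,B5}
  DF⁺ = {B5,B7,B8}

Answer: ["B5", "B7", "B8"]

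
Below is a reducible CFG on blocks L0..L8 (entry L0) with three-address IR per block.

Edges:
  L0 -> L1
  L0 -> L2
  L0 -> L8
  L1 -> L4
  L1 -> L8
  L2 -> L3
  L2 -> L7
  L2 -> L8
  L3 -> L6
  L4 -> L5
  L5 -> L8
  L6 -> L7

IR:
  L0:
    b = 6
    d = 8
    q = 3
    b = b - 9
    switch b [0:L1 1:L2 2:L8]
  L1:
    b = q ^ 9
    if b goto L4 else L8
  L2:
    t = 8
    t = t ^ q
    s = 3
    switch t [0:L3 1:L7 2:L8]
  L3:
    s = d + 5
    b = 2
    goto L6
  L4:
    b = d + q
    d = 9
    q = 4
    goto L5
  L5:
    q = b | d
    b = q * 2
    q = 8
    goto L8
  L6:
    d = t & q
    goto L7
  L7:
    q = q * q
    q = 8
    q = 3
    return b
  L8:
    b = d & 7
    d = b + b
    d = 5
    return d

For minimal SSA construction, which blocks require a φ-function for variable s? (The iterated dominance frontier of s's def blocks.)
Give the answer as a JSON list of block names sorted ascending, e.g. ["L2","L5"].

idom tree: L1←L0 L2←L0 L3←L2 L4←L1 L5←L4 L6←L3 L7←L2 L8←L0
Dom∩ at merges:
  L7: preds {L2,L6}: {L0,L2} ∩ {L0,L2,L3,L6} = {L0,L2}; idom=L2
  L8: preds {L0,L1,L2,L5}: {L0} ∩ {L0,L1} ∩ {L0,L2} ∩ {L0,L1,L4,L5} = {L0}; idom=L0

Frontier:
  L7←L2: walk · to L2
  L7←L6: walk L6→L3 to L2
  L8←L0: walk · to L0
  L8←L1: walk L1 to L0
  L8←L2: walk L2 to L0
  L8←L5: walk L5→L4→L1 to L0
  L0 → ∅
  L1 → {L8}
  L2 → {L8}
  L3 → {L7}
  L4 → {L8}
  L5 → {L8}
  L6 → {L7}
  L7 → ∅
  L8 → ∅

φ for s: defs {L2,L3}
  DF⁺ = {L7,L8}

Answer: ["L7", "L8"]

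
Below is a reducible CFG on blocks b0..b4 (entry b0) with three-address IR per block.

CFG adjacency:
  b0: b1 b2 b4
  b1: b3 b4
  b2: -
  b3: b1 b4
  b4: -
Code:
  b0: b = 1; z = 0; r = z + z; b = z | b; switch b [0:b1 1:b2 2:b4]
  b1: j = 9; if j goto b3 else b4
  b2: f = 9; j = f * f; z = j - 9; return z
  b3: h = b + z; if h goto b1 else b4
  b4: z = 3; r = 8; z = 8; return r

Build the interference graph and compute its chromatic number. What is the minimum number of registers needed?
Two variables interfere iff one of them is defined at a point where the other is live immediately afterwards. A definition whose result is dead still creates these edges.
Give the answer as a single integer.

Answer: 3

Analysis:
Per-block:
  b0: {b,r,z} / ∅
  b1: {j} / ∅
  b2: {f,j,z} / ∅
  b3: {h} / {b,z}
  b4: {r,z} / ∅

Backward fixpoint:
  b0 li=∅ lo={b,z}
  b1 li={b,z} lo={b,z}
  b2 li=∅ lo=∅
  b3 li={b,z} lo={b,z}
  b4 li=∅ lo=∅

Conflict graph:
  b: {h,j,r,z}
  f: ∅
  h: {b,z}
  j: {b,z}
  r: {b,z}
  z: {b,h,j,r}

Colouring:
  lower bound: {b,h,z} mutually conflict ⇒ χ ≥ 3
  assign b→r0 f→r0 h→r2 j→r2 r→r2 z→r1 — no edge inside a register ⇒ χ ≤ 3
  χ = 3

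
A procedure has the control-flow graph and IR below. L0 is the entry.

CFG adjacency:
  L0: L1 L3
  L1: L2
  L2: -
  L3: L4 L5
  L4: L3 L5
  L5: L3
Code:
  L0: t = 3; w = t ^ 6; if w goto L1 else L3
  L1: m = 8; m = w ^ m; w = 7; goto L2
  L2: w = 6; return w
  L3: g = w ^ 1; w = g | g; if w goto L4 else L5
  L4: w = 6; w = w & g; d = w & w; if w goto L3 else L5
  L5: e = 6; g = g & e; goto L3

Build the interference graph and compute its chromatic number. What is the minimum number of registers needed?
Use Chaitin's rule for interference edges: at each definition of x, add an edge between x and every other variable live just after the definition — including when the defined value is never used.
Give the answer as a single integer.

Answer: 3

Derivation:
Per-block:
  L0: {t,w} / ∅
  L1: {m,w} / {w}
  L2: {w} / ∅
  L3: {g,w} / {w}
  L4: {d,w} / {g}
  L5: {e,g} / {g}

Backward fixpoint:
  L0: in=∅ out={w}
  L1: in={w} out=∅
  L2: in=∅ out=∅
  L3: in={w} out={g,w}
  L4: in={g} out={g,w}
  L5: in={g,w} out={w}

Interfere edges:
  d↔{g,w}
  e↔{g,w}
  g↔{d,e,w}
  m↔{w}
  t↔∅
  w↔{d,e,g,m}

Registers:
  lower bound: {d,g,w} mutually conflict ⇒ χ ≥ 3
  3-colouring: r0={t,w}  r1={g,m}  r2={d,e}
  χ = 3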